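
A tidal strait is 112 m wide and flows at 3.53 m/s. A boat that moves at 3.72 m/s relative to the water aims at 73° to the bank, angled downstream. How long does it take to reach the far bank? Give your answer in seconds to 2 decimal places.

31.48 s

The component of the boat's velocity perpendicular to the bank is 3.72 × sin 73° = 3.557 m/s.
Only the cross-stream component determines the crossing time; the current contributes nothing perpendicular to the bank.
Time = 112 / 3.557 = 31.483 s.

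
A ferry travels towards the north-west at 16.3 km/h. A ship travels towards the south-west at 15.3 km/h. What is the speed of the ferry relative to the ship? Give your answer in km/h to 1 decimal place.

Taking east as x and north as y: ferry velocity = (-11.526, 11.526) km/h; ship velocity = (-10.819, -10.819) km/h.
Velocity of ferry relative to ship = (-11.526, 11.526) − (-10.819, -10.819) = (-0.707, 22.345) km/h.
Magnitude = |(-0.707, 22.345)| = 22.356 km/h.

22.4 km/h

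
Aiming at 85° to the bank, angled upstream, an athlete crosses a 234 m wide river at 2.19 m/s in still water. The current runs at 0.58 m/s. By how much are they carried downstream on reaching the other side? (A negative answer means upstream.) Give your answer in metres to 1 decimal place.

Perpendicular speed = 2.182 m/s; crossing time = 234 / 2.182 = 107.257 s.
Net downstream speed = 0.389 m/s.
Drift = 0.389 × 107.257 = 41.737 m (downstream).

41.7 m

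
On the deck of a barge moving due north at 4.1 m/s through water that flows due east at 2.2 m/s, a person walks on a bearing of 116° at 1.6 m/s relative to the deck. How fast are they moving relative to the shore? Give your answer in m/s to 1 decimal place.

5.0 m/s

In east/north components (m/s): person relative to barge = (1.438, -0.701); barge relative to water = (0.000, 4.100); water relative to ground = (2.200, 0.000).
Sum = (3.638, 3.399) m/s.
Speed = |(3.638, 3.399)| = 4.979 m/s.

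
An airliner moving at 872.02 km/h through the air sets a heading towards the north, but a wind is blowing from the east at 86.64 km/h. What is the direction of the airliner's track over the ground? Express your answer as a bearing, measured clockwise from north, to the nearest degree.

354°

Taking east as x and north as y: velocity relative to the air = (0.000, 872.020) km/h; the air relative to ground = (-86.640, 0.000) km/h.
Velocity relative to ground = (0.000, 872.020) + (-86.640, 0.000) = (-86.640, 872.020) km/h.
Bearing = atan2(-86.64, 872.02) = 354.33° clockwise from north.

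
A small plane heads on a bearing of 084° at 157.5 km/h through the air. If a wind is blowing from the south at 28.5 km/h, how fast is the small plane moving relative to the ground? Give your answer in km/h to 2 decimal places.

162.96 km/h

Taking east as x and north as y: velocity relative to the air = (156.637, 16.463) km/h; the air relative to ground = (0.000, 28.500) km/h.
Velocity relative to ground = (156.637, 16.463) + (0.000, 28.500) = (156.637, 44.963) km/h.
Speed = |(156.637, 44.963)| = 162.963 km/h.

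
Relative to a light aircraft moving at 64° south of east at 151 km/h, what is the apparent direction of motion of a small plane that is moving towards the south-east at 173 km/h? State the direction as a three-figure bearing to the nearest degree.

Taking east as x and north as y: small plane velocity = (122.329, -122.329) km/h; light aircraft velocity = (66.194, -135.718) km/h.
Velocity of small plane relative to light aircraft = (122.329, -122.329) − (66.194, -135.718) = (56.135, 13.388) km/h.
Bearing = atan2(56.14, 13.39) = 76.59° clockwise from north.

077°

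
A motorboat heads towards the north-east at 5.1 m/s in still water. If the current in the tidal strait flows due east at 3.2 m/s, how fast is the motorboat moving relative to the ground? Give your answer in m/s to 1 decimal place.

7.7 m/s

Taking east as x and north as y: velocity relative to the water = (3.606, 3.606) m/s; the water relative to ground = (3.200, 0.000) m/s.
Velocity relative to ground = (3.606, 3.606) + (3.200, 0.000) = (6.806, 3.606) m/s.
Speed = |(6.806, 3.606)| = 7.703 m/s.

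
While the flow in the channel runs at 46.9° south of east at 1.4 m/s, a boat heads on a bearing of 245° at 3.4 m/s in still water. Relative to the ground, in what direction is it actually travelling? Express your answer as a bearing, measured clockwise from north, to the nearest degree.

Taking east as x and north as y: velocity relative to the water = (-3.081, -1.437) m/s; the water relative to ground = (0.957, -1.022) m/s.
Velocity relative to ground = (-3.081, -1.437) + (0.957, -1.022) = (-2.125, -2.459) m/s.
Bearing = atan2(-2.12, -2.46) = 220.83° clockwise from north.

221°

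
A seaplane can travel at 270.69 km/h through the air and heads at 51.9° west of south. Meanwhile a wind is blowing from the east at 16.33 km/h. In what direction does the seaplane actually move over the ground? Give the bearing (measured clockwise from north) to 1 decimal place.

233.9°

Taking east as x and north as y: velocity relative to the air = (-213.015, -167.025) km/h; the air relative to ground = (-16.330, 0.000) km/h.
Velocity relative to ground = (-213.015, -167.025) + (-16.330, 0.000) = (-229.345, -167.025) km/h.
Bearing = atan2(-229.35, -167.03) = 233.94° clockwise from north.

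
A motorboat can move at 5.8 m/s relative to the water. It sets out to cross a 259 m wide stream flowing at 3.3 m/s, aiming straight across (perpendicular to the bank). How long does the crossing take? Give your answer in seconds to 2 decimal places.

The component of the motorboat's velocity perpendicular to the bank is 5.8 m/s.
Only the cross-stream component determines the crossing time; the current contributes nothing perpendicular to the bank.
Time = 259 / 5.800 = 44.655 s.

44.66 s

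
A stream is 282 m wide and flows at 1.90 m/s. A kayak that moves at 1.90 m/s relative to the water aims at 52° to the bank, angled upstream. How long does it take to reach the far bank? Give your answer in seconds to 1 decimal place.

188.3 s

The component of the kayak's velocity perpendicular to the bank is 1.90 × sin 52° = 1.497 m/s.
Only the cross-stream component determines the crossing time; the current contributes nothing perpendicular to the bank.
Time = 282 / 1.497 = 188.349 s.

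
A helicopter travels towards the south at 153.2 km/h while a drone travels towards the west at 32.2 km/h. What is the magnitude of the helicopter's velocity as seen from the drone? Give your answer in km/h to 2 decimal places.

156.55 km/h

Taking east as x and north as y: helicopter velocity = (0.000, -153.200) km/h; drone velocity = (-32.200, 0.000) km/h.
Velocity of helicopter relative to drone = (0.000, -153.200) − (-32.200, 0.000) = (32.200, -153.200) km/h.
Magnitude = |(32.200, -153.200)| = 156.547 km/h.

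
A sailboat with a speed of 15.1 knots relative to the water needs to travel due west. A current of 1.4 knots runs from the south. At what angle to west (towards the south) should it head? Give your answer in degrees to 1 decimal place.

5.3°

The current pushes perpendicular to the desired track; the heading must have a component into the current equal to 1.4 knots: 15.1 sin θ = 1.4.
sin θ = 0.0927, so θ = 5.320°.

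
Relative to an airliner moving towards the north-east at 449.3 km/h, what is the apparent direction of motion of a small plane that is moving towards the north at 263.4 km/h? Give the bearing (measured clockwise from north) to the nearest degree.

Taking east as x and north as y: small plane velocity = (0.000, 263.400) km/h; airliner velocity = (317.703, 317.703) km/h.
Velocity of small plane relative to airliner = (0.000, 263.400) − (317.703, 317.703) = (-317.703, -54.303) km/h.
Bearing = atan2(-317.70, -54.30) = 260.30° clockwise from north.

260°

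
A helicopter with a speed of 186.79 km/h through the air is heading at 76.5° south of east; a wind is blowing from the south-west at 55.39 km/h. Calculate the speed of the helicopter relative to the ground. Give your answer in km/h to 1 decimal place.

164.8 km/h

Taking east as x and north as y: velocity relative to the air = (43.605, -181.629) km/h; the air relative to ground = (39.167, 39.167) km/h.
Velocity relative to ground = (43.605, -181.629) + (39.167, 39.167) = (82.772, -142.462) km/h.
Speed = |(82.772, -142.462)| = 164.763 km/h.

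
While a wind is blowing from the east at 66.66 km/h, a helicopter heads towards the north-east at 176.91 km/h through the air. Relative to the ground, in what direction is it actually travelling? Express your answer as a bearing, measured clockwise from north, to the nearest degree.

Taking east as x and north as y: velocity relative to the air = (125.094, 125.094) km/h; the air relative to ground = (-66.660, 0.000) km/h.
Velocity relative to ground = (125.094, 125.094) + (-66.660, 0.000) = (58.434, 125.094) km/h.
Bearing = atan2(58.43, 125.09) = 25.04° clockwise from north.

025°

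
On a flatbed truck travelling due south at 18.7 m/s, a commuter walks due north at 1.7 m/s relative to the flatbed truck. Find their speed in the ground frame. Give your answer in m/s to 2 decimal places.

17.00 m/s

Taking east as x and north as y: flatbed truck velocity = (0.000, -18.700) m/s; commuter velocity relative to flatbed truck = (0.000, 1.700) m/s.
Velocity relative to ground = (0.000, -18.700) + (0.000, 1.700) = (0.000, -17.000) m/s.
Speed = |(0.000, -17.000)| = 17.000 m/s.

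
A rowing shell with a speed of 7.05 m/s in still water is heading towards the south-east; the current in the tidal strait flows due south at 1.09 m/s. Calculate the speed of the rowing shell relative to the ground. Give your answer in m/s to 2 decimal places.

Taking east as x and north as y: velocity relative to the water = (4.985, -4.985) m/s; the water relative to ground = (0.000, -1.090) m/s.
Velocity relative to ground = (4.985, -4.985) + (0.000, -1.090) = (4.985, -6.075) m/s.
Speed = |(4.985, -6.075)| = 7.859 m/s.

7.86 m/s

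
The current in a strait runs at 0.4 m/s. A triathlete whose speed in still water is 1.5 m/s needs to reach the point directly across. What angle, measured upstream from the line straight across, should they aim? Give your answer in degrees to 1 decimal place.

15.5°

To cancel the current, the upstream component of the triathlete's velocity must equal the flow: 1.5 sin θ = 0.4.
sin θ = 0.4 / 1.5 = 0.2667.
θ = arcsin(0.2667) = 15.466°.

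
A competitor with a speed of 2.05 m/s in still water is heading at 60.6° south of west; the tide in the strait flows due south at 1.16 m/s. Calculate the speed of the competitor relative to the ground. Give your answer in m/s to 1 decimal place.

Taking east as x and north as y: velocity relative to the water = (-1.006, -1.786) m/s; the water relative to ground = (0.000, -1.160) m/s.
Velocity relative to ground = (-1.006, -1.786) + (0.000, -1.160) = (-1.006, -2.946) m/s.
Speed = |(-1.006, -2.946)| = 3.113 m/s.

3.1 m/s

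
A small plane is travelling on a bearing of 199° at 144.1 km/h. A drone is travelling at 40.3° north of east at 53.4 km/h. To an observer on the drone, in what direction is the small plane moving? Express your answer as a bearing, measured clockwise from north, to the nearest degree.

207°

Taking east as x and north as y: small plane velocity = (-46.914, -136.249) km/h; drone velocity = (40.726, 34.539) km/h.
Velocity of small plane relative to drone = (-46.914, -136.249) − (40.726, 34.539) = (-87.641, -170.788) km/h.
Bearing = atan2(-87.64, -170.79) = 207.16° clockwise from north.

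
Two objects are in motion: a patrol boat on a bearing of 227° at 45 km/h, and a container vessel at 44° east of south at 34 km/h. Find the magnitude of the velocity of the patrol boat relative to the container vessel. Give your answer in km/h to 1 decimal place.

Taking east as x and north as y: patrol boat velocity = (-32.911, -30.690) km/h; container vessel velocity = (23.618, -24.458) km/h.
Velocity of patrol boat relative to container vessel = (-32.911, -30.690) − (23.618, -24.458) = (-56.529, -6.232) km/h.
Magnitude = |(-56.529, -6.232)| = 56.872 km/h.

56.9 km/h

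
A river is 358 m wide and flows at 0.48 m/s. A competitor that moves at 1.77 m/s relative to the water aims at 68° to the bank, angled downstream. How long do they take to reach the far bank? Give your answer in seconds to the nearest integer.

218 s

The component of the competitor's velocity perpendicular to the bank is 1.77 × sin 68° = 1.641 m/s.
The flow acts along the bank and has no component across it.
Time = 358 / 1.641 = 218.144 s.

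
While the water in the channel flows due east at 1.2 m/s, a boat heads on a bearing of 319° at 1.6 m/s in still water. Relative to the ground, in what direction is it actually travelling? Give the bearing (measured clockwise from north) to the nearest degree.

007°

Taking east as x and north as y: velocity relative to the water = (-1.050, 1.208) m/s; the water relative to ground = (1.200, 0.000) m/s.
Velocity relative to ground = (-1.050, 1.208) + (1.200, 0.000) = (0.150, 1.208) m/s.
Bearing = atan2(0.15, 1.21) = 7.10° clockwise from north.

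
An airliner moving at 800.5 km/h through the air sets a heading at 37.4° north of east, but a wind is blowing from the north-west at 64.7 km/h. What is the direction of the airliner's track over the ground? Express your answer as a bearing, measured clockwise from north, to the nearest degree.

Taking east as x and north as y: velocity relative to the air = (635.929, 486.204) km/h; the air relative to ground = (45.750, -45.750) km/h.
Velocity relative to ground = (635.929, 486.204) + (45.750, -45.750) = (681.679, 440.455) km/h.
Bearing = atan2(681.68, 440.45) = 57.13° clockwise from north.

057°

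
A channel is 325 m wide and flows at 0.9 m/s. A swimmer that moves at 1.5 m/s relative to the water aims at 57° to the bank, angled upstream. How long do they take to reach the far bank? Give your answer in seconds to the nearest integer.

258 s

The component of the swimmer's velocity perpendicular to the bank is 1.5 × sin 57° = 1.258 m/s.
The current is parallel to the bank, so it does not affect the crossing time.
Time = 325 / 1.258 = 258.345 s.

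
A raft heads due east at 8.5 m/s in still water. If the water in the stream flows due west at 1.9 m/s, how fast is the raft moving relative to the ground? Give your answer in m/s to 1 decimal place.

6.6 m/s

Taking east as x and north as y: velocity relative to the water = (8.500, 0.000) m/s; the water relative to ground = (-1.900, 0.000) m/s.
Velocity relative to ground = (8.500, 0.000) + (-1.900, 0.000) = (6.600, 0.000) m/s.
Speed = |(6.600, 0.000)| = 6.600 m/s.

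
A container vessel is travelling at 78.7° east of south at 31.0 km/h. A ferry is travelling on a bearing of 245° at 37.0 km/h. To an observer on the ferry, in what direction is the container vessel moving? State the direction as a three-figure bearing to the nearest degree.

Taking east as x and north as y: container vessel velocity = (30.399, -6.074) km/h; ferry velocity = (-33.533, -15.637) km/h.
Velocity of container vessel relative to ferry = (30.399, -6.074) − (-33.533, -15.637) = (63.932, 9.563) km/h.
Bearing = atan2(63.93, 9.56) = 81.49° clockwise from north.

081°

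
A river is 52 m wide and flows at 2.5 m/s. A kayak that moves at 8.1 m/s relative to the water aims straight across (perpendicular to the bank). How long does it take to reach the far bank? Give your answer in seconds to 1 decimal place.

The component of the kayak's velocity perpendicular to the bank is 8.1 m/s.
Only the cross-stream component determines the crossing time; the current contributes nothing perpendicular to the bank.
Time = 52 / 8.100 = 6.420 s.

6.4 s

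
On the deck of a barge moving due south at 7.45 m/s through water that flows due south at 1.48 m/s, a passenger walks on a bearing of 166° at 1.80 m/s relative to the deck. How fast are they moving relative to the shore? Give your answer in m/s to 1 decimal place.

10.7 m/s

In east/north components (m/s): passenger relative to barge = (0.435, -1.747); barge relative to water = (0.000, -7.450); water relative to ground = (0.000, -1.480).
Sum = (0.435, -10.677) m/s.
Speed = |(0.435, -10.677)| = 10.685 m/s.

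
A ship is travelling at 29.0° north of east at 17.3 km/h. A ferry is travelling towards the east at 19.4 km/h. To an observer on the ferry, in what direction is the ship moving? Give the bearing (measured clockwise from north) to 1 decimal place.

Taking east as x and north as y: ship velocity = (15.131, 8.387) km/h; ferry velocity = (19.400, 0.000) km/h.
Velocity of ship relative to ferry = (15.131, 8.387) − (19.400, 0.000) = (-4.269, 8.387) km/h.
Bearing = atan2(-4.27, 8.39) = 333.02° clockwise from north.

333.0°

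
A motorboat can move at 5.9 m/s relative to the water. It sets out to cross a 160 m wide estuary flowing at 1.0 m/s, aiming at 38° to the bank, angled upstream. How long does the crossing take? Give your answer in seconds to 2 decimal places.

44.05 s

The component of the motorboat's velocity perpendicular to the bank is 5.9 × sin 38° = 3.632 m/s.
The flow acts along the bank and has no component across it.
Time = 160 / 3.632 = 44.048 s.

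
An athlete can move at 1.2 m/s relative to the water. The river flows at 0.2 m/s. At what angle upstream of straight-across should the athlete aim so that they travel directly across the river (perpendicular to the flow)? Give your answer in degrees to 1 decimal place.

To cancel the current, the upstream component of the athlete's velocity must equal the flow: 1.2 sin θ = 0.2.
sin θ = 0.2 / 1.2 = 0.1667.
θ = arcsin(0.1667) = 9.594°.

9.6°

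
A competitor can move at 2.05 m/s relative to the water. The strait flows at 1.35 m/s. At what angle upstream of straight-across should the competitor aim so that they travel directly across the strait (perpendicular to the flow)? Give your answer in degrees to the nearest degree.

To cancel the current, the upstream component of the competitor's velocity must equal the flow: 2.05 sin θ = 1.35.
sin θ = 1.35 / 2.05 = 0.6585.
θ = arcsin(0.6585) = 41.188°.

41°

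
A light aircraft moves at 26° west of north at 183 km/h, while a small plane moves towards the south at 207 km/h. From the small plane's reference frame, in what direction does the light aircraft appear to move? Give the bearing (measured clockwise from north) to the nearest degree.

Taking east as x and north as y: light aircraft velocity = (-80.222, 164.479) km/h; small plane velocity = (0.000, -207.000) km/h.
Velocity of light aircraft relative to small plane = (-80.222, 164.479) − (0.000, -207.000) = (-80.222, 371.479) km/h.
Bearing = atan2(-80.22, 371.48) = 347.81° clockwise from north.

348°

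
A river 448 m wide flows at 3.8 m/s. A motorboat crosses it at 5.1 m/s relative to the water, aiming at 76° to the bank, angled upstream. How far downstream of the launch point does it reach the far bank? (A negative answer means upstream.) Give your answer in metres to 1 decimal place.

Perpendicular speed = 4.949 m/s; crossing time = 448 / 4.949 = 90.532 s.
Net downstream speed = 2.566 m/s.
Drift = 2.566 × 90.532 = 232.324 m (downstream).

232.3 m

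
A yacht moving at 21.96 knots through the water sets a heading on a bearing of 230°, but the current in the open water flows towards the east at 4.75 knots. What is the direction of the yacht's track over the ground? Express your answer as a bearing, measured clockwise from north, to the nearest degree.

221°

Taking east as x and north as y: velocity relative to the water = (-16.822, -14.116) knots; the water relative to ground = (4.750, 0.000) knots.
Velocity relative to ground = (-16.822, -14.116) + (4.750, 0.000) = (-12.072, -14.116) knots.
Bearing = atan2(-12.07, -14.12) = 220.54° clockwise from north.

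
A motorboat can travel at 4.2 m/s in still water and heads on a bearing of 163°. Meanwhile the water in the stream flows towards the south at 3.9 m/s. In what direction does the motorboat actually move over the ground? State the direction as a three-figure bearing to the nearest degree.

171°

Taking east as x and north as y: velocity relative to the water = (1.228, -4.016) m/s; the water relative to ground = (0.000, -3.900) m/s.
Velocity relative to ground = (1.228, -4.016) + (0.000, -3.900) = (1.228, -7.916) m/s.
Bearing = atan2(1.23, -7.92) = 171.18° clockwise from north.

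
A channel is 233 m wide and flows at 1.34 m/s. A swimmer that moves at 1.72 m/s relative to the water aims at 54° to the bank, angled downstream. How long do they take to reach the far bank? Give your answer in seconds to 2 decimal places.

The component of the swimmer's velocity perpendicular to the bank is 1.72 × sin 54° = 1.392 m/s.
Only the cross-stream component determines the crossing time; the current contributes nothing perpendicular to the bank.
Time = 233 / 1.392 = 167.444 s.

167.44 s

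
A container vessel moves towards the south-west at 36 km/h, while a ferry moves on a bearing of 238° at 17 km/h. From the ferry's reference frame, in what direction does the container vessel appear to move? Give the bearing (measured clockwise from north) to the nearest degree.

214°

Taking east as x and north as y: container vessel velocity = (-25.456, -25.456) km/h; ferry velocity = (-14.417, -9.009) km/h.
Velocity of container vessel relative to ferry = (-25.456, -25.456) − (-14.417, -9.009) = (-11.039, -16.447) km/h.
Bearing = atan2(-11.04, -16.45) = 213.87° clockwise from north.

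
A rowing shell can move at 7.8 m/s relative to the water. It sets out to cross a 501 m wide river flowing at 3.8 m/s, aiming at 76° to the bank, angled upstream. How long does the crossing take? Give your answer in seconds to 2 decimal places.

66.20 s

The component of the rowing shell's velocity perpendicular to the bank is 7.8 × sin 76° = 7.568 m/s.
The current is parallel to the bank, so it does not affect the crossing time.
Time = 501 / 7.568 = 66.197 s.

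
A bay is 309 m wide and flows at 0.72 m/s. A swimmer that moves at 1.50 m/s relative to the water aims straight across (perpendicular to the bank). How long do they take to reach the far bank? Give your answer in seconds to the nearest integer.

The component of the swimmer's velocity perpendicular to the bank is 1.50 m/s.
Only the cross-stream component determines the crossing time; the current contributes nothing perpendicular to the bank.
Time = 309 / 1.500 = 206.000 s.

206 s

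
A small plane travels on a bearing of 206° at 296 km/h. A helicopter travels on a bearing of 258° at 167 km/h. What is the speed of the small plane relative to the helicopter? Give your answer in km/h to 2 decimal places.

Taking east as x and north as y: small plane velocity = (-129.758, -266.043) km/h; helicopter velocity = (-163.351, -34.721) km/h.
Velocity of small plane relative to helicopter = (-129.758, -266.043) − (-163.351, -34.721) = (33.593, -231.322) km/h.
Magnitude = |(33.593, -231.322)| = 233.748 km/h.

233.75 km/h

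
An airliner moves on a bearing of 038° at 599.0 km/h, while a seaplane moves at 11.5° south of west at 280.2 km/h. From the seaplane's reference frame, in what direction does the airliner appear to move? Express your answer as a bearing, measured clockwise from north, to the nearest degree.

051°

Taking east as x and north as y: airliner velocity = (368.781, 472.018) km/h; seaplane velocity = (-274.575, -55.863) km/h.
Velocity of airliner relative to seaplane = (368.781, 472.018) − (-274.575, -55.863) = (643.356, 527.881) km/h.
Bearing = atan2(643.36, 527.88) = 50.63° clockwise from north.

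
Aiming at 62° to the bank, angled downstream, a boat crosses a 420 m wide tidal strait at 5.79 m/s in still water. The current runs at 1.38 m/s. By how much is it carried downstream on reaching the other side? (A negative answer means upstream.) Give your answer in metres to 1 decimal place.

336.7 m

Perpendicular speed = 5.112 m/s; crossing time = 420 / 5.112 = 82.155 s.
Net downstream speed = 4.098 m/s.
Drift = 4.098 × 82.155 = 336.692 m (downstream).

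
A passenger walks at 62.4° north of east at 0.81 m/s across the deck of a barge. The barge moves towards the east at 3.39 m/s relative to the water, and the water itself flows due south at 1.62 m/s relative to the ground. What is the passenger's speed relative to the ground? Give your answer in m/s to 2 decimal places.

In east/north components (m/s): passenger relative to barge = (0.375, 0.718); barge relative to water = (3.390, 0.000); water relative to ground = (0.000, -1.620).
Sum = (3.765, -0.902) m/s.
Speed = |(3.765, -0.902)| = 3.872 m/s.

3.87 m/s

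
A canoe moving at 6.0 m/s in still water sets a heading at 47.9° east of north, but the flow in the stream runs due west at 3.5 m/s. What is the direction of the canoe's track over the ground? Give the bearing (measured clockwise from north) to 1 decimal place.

Taking east as x and north as y: velocity relative to the water = (4.452, 4.023) m/s; the water relative to ground = (-3.500, 0.000) m/s.
Velocity relative to ground = (4.452, 4.023) + (-3.500, 0.000) = (0.952, 4.023) m/s.
Bearing = atan2(0.95, 4.02) = 13.31° clockwise from north.

013.3°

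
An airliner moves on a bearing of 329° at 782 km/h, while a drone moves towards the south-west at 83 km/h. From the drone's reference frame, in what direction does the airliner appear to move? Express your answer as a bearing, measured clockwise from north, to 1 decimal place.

Taking east as x and north as y: airliner velocity = (-402.760, 670.305) km/h; drone velocity = (-58.690, -58.690) km/h.
Velocity of airliner relative to drone = (-402.760, 670.305) − (-58.690, -58.690) = (-344.070, 728.995) km/h.
Bearing = atan2(-344.07, 728.99) = 334.73° clockwise from north.

334.7°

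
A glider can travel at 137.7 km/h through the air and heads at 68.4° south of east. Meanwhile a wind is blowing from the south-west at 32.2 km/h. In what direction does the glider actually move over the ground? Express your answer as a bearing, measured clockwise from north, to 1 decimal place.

Taking east as x and north as y: velocity relative to the air = (50.691, -128.030) km/h; the air relative to ground = (22.769, 22.769) km/h.
Velocity relative to ground = (50.691, -128.030) + (22.769, 22.769) = (73.460, -105.261) km/h.
Bearing = atan2(73.46, -105.26) = 145.09° clockwise from north.

145.1°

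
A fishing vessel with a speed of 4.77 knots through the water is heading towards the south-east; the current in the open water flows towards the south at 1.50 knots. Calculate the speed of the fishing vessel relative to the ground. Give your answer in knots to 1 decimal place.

Taking east as x and north as y: velocity relative to the water = (3.373, -3.373) knots; the water relative to ground = (0.000, -1.500) knots.
Velocity relative to ground = (3.373, -3.373) + (0.000, -1.500) = (3.373, -4.873) knots.
Speed = |(3.373, -4.873)| = 5.926 knots.

5.9 knots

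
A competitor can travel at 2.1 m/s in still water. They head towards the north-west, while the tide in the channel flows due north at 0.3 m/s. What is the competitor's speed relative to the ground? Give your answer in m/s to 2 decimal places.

Taking east as x and north as y: velocity relative to the water = (-1.485, 1.485) m/s; the water relative to ground = (0.000, 0.300) m/s.
Velocity relative to ground = (-1.485, 1.485) + (0.000, 0.300) = (-1.485, 1.785) m/s.
Speed = |(-1.485, 1.785)| = 2.322 m/s.

2.32 m/s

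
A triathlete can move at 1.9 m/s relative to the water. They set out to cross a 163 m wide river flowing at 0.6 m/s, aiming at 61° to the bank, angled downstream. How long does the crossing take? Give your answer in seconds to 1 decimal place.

The component of the triathlete's velocity perpendicular to the bank is 1.9 × sin 61° = 1.662 m/s.
The flow acts along the bank and has no component across it.
Time = 163 / 1.662 = 98.088 s.

98.1 s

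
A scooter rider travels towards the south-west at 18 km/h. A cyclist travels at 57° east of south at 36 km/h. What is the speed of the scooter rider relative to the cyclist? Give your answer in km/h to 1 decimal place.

43.5 km/h

Taking east as x and north as y: scooter rider velocity = (-12.728, -12.728) km/h; cyclist velocity = (30.192, -19.607) km/h.
Velocity of scooter rider relative to cyclist = (-12.728, -12.728) − (30.192, -19.607) = (-42.920, 6.879) km/h.
Magnitude = |(-42.920, 6.879)| = 43.468 km/h.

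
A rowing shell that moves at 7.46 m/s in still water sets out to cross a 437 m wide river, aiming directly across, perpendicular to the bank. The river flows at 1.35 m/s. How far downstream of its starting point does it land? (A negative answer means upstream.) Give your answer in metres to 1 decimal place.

Perpendicular speed = 7.460 m/s; crossing time = 437 / 7.460 = 58.579 s.
Net downstream speed = 1.350 m/s.
Drift = 1.350 × 58.579 = 79.082 m (downstream).

79.1 m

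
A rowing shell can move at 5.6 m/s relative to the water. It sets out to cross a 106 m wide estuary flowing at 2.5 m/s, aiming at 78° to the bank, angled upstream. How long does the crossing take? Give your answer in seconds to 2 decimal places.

19.35 s

The component of the rowing shell's velocity perpendicular to the bank is 5.6 × sin 78° = 5.478 m/s.
Only the cross-stream component determines the crossing time; the current contributes nothing perpendicular to the bank.
Time = 106 / 5.478 = 19.351 s.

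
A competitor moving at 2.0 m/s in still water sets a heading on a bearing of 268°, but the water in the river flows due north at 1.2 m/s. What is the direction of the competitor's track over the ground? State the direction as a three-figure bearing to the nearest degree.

299°

Taking east as x and north as y: velocity relative to the water = (-1.999, -0.070) m/s; the water relative to ground = (0.000, 1.200) m/s.
Velocity relative to ground = (-1.999, -0.070) + (0.000, 1.200) = (-1.999, 1.130) m/s.
Bearing = atan2(-2.00, 1.13) = 299.49° clockwise from north.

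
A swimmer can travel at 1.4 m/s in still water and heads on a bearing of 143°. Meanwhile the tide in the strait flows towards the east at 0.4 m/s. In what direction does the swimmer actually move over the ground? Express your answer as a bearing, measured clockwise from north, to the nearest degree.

Taking east as x and north as y: velocity relative to the water = (0.843, -1.118) m/s; the water relative to ground = (0.400, 0.000) m/s.
Velocity relative to ground = (0.843, -1.118) + (0.400, 0.000) = (1.243, -1.118) m/s.
Bearing = atan2(1.24, -1.12) = 131.98° clockwise from north.

132°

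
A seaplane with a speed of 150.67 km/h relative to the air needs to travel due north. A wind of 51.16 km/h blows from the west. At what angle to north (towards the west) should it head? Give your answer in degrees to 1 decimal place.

The wind pushes perpendicular to the desired track; the heading must have a component into the wind equal to 51.16 km/h: 150.67 sin θ = 51.16.
sin θ = 0.3396, so θ = 19.849°.

19.8°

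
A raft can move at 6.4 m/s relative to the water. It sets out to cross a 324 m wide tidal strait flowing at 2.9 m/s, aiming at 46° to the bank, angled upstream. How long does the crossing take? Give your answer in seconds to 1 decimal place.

70.4 s

The component of the raft's velocity perpendicular to the bank is 6.4 × sin 46° = 4.604 m/s.
The current is parallel to the bank, so it does not affect the crossing time.
Time = 324 / 4.604 = 70.377 s.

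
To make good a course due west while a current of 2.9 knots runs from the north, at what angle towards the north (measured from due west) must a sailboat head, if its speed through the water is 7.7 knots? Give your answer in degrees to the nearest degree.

The current pushes perpendicular to the desired track; the heading must have a component into the current equal to 2.9 knots: 7.7 sin θ = 2.9.
sin θ = 0.3766, so θ = 22.125°.

22°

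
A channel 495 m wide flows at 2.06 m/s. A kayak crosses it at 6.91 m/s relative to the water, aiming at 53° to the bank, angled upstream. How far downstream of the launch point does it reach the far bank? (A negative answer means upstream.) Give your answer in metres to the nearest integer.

Perpendicular speed = 5.519 m/s; crossing time = 495 / 5.519 = 89.697 s.
Net downstream speed = -2.099 m/s.
Drift = -2.099 × 89.697 = -188.233 m (upstream).

-188 m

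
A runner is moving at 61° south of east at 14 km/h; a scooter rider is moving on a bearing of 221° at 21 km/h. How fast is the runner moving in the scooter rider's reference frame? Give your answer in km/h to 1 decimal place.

20.9 km/h

Taking east as x and north as y: runner velocity = (6.787, -12.245) km/h; scooter rider velocity = (-13.777, -15.849) km/h.
Velocity of runner relative to scooter rider = (6.787, -12.245) − (-13.777, -15.849) = (20.565, 3.604) km/h.
Magnitude = |(20.565, 3.604)| = 20.878 km/h.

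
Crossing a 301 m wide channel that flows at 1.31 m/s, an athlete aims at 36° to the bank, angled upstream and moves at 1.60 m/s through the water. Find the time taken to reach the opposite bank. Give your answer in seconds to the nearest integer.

The component of the athlete's velocity perpendicular to the bank is 1.60 × sin 36° = 0.940 m/s.
The current is parallel to the bank, so it does not affect the crossing time.
Time = 301 / 0.940 = 320.057 s.

320 s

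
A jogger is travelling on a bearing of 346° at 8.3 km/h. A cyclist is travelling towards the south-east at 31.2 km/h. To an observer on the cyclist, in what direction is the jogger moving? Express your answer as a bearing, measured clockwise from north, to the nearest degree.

Taking east as x and north as y: jogger velocity = (-2.008, 8.053) km/h; cyclist velocity = (22.062, -22.062) km/h.
Velocity of jogger relative to cyclist = (-2.008, 8.053) − (22.062, -22.062) = (-24.070, 30.115) km/h.
Bearing = atan2(-24.07, 30.12) = 321.37° clockwise from north.

321°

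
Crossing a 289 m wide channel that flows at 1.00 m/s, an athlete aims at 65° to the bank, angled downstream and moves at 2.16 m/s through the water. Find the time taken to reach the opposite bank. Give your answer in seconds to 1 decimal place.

The component of the athlete's velocity perpendicular to the bank is 2.16 × sin 65° = 1.958 m/s.
Only the cross-stream component determines the crossing time; the current contributes nothing perpendicular to the bank.
Time = 289 / 1.958 = 147.628 s.

147.6 s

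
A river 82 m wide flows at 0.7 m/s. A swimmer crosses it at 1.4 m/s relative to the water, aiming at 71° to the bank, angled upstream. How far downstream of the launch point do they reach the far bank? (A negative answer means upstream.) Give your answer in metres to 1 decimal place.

Perpendicular speed = 1.324 m/s; crossing time = 82 / 1.324 = 61.946 s.
Net downstream speed = 0.244 m/s.
Drift = 0.244 × 61.946 = 15.128 m (downstream).

15.1 m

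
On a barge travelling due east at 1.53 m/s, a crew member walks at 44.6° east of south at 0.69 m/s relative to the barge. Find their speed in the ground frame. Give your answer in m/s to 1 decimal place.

2.1 m/s

Taking east as x and north as y: barge velocity = (1.530, 0.000) m/s; crew member velocity relative to barge = (0.484, -0.491) m/s.
Velocity relative to ground = (1.530, 0.000) + (0.484, -0.491) = (2.014, -0.491) m/s.
Speed = |(2.014, -0.491)| = 2.074 m/s.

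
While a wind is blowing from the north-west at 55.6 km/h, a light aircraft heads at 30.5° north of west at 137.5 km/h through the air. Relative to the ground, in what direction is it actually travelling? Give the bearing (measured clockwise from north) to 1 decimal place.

291.1°

Taking east as x and north as y: velocity relative to the air = (-118.474, 69.787) km/h; the air relative to ground = (39.315, -39.315) km/h.
Velocity relative to ground = (-118.474, 69.787) + (39.315, -39.315) = (-79.159, 30.471) km/h.
Bearing = atan2(-79.16, 30.47) = 291.05° clockwise from north.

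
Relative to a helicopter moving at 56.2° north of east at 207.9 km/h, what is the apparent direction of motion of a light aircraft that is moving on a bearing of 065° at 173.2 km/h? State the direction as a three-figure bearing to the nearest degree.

157°

Taking east as x and north as y: light aircraft velocity = (156.973, 73.197) km/h; helicopter velocity = (115.654, 172.762) km/h.
Velocity of light aircraft relative to helicopter = (156.973, 73.197) − (115.654, 172.762) = (41.319, -99.564) km/h.
Bearing = atan2(41.32, -99.56) = 157.46° clockwise from north.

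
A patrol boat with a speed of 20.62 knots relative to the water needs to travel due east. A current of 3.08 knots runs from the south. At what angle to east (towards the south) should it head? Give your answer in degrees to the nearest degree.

9°

The current pushes perpendicular to the desired track; the heading must have a component into the current equal to 3.08 knots: 20.62 sin θ = 3.08.
sin θ = 0.1494, so θ = 8.590°.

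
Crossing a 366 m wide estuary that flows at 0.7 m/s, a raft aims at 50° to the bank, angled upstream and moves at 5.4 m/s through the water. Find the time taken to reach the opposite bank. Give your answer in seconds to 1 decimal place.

The component of the raft's velocity perpendicular to the bank is 5.4 × sin 50° = 4.137 m/s.
The flow acts along the bank and has no component across it.
Time = 366 / 4.137 = 88.478 s.

88.5 s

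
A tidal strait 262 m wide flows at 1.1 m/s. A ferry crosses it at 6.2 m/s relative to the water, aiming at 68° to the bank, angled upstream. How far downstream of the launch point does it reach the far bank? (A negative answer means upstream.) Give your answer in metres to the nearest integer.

Perpendicular speed = 5.749 m/s; crossing time = 262 / 5.749 = 45.577 s.
Net downstream speed = -1.223 m/s.
Drift = -1.223 × 45.577 = -55.720 m (upstream).

-56 m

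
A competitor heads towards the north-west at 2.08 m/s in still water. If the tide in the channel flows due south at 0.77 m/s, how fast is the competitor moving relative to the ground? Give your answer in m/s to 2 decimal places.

Taking east as x and north as y: velocity relative to the water = (-1.471, 1.471) m/s; the water relative to ground = (0.000, -0.770) m/s.
Velocity relative to ground = (-1.471, 1.471) + (0.000, -0.770) = (-1.471, 0.701) m/s.
Speed = |(-1.471, 0.701)| = 1.629 m/s.

1.63 m/s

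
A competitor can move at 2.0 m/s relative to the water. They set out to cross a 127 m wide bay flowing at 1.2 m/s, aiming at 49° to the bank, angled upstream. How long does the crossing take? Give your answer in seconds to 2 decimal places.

84.14 s

The component of the competitor's velocity perpendicular to the bank is 2.0 × sin 49° = 1.509 m/s.
The flow acts along the bank and has no component across it.
Time = 127 / 1.509 = 84.138 s.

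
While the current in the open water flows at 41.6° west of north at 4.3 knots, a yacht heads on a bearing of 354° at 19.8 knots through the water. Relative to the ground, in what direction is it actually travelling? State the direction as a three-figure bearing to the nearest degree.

Taking east as x and north as y: velocity relative to the water = (-2.070, 19.692) knots; the water relative to ground = (-2.855, 3.216) knots.
Velocity relative to ground = (-2.070, 19.692) + (-2.855, 3.216) = (-4.925, 22.907) knots.
Bearing = atan2(-4.92, 22.91) = 347.87° clockwise from north.

348°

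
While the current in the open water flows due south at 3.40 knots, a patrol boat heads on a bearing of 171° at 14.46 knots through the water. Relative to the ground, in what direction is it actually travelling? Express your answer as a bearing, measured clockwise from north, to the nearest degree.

173°

Taking east as x and north as y: velocity relative to the water = (2.262, -14.282) knots; the water relative to ground = (0.000, -3.400) knots.
Velocity relative to ground = (2.262, -14.282) + (0.000, -3.400) = (2.262, -17.682) knots.
Bearing = atan2(2.26, -17.68) = 172.71° clockwise from north.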